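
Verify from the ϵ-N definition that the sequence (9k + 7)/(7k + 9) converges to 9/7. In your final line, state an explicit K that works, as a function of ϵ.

K = (32/49)/ϵ

Fix ϵ > 0. For k ≥ 1, |(9k + 7)/(7k + 9) − (9/7)| = |-32|/(7(7k + 9)) = 32/(7(7k + 9)).
Since 7k + 9 ≥ 7k for k ≥ 1, this is ≤ 32/(7·7k) = (32/49)/k.
So |(9k + 7)/(7k + 9) − (9/7)| < ϵ whenever k > (32/49)/ϵ.
Take K = (32/49)/ϵ. If k > K then |(9k + 7)/(7k + 9) − (9/7)| ≤ (32/49)/k < ϵ.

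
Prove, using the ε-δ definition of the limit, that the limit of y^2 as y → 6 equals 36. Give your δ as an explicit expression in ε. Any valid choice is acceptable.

Let ε > 0 be given. We seek δ > 0 with 0 < |y − 6| < δ ⇒ |y^2 − 36| < ε.
Factor: y^2 − 36 = (y − 6)(y + 6), so |y^2 − 36| = |y − 6|·|y + 6|.
Impose δ ≤ 1 so that |y| < 7; then |y + 6| ≤ 13.
Hence |y^2 − 36| ≤ 13|y − 6|, which is < ε once |y − 6| < ε/13.
Take δ = min(1, ε/13). If 0 < |y − 6| < δ then both bounds hold and |y^2 − 36| ≤ 13|y − 6| < 13·(ε/13) = ε.

δ = min(1, ε/13)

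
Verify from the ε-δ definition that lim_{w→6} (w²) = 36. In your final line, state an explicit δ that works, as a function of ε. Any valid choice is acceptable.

δ = min(1, ε/13)

Let ε > 0. We seek δ > 0 with 0 < |w − 6| < δ ⇒ |w² − 36| < ε.
Factor: w² − 36 = (w − 6)(w + 6), so |w² − 36| = |w − 6|·|w + 6|.
Restrict δ ≤ 1. Then |w − 6| < 1 gives |w| < 7, so by the triangle inequality |w + 6| ≤ 7 + 6 = 13.
Hence |w² − 36| ≤ 13|w − 6|, which is < ε once |w − 6| < ε/13.
Take δ = min(1, ε/13). If 0 < |w − 6| < δ then both bounds hold and |w² − 36| ≤ 13|w − 6| < 13·(ε/13) = ε.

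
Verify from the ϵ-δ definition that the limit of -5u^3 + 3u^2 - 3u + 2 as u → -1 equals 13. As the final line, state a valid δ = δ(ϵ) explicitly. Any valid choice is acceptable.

Let ϵ > 0 be given. We want δ > 0 such that 0 < |u + 1| < δ implies |(-5u^3 + 3u^2 - 3u + 2) − 13| < ϵ.
(-5u^3 + 3u^2 - 3u + 2) − 13 = -5u^3 + 3u^2 - 3u - 11 = (u + 1)(-5u^2 + 8u - 11).
So |(-5u^3 + 3u^2 - 3u + 2) − 13| = |u + 1|·|-5u^2 + 8u - 11|.
Require δ ≤ 2. Then |u + 1| < 2 gives |u| < 3, and by the triangle inequality |-5u^2 + 8u - 11| ≤ 5·3^2 + 8·3 + 11 = 80.
Hence |(-5u^3 + 3u^2 - 3u + 2) − 13| ≤ 80|u + 1| < ϵ provided |u + 1| < ϵ/80.
Choosing δ = min(2, ϵ/80) ensures both conditions, hence |(-5u^3 + 3u^2 - 3u + 2) − 13| < ϵ.

δ = min(2, ϵ/80)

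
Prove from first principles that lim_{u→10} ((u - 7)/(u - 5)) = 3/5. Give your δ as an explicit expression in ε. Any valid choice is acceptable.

Let ε > 0 be given. We want δ > 0 with 0 < |u − 10| < δ ⇒ |(u - 7)/(u - 5) − (3/5)| < ε.
Combining over a common denominator, (u - 7)/(u - 5) − (3/5) = [(u - 7)·5 − 3·(u - 5)] / [5·(u - 5)] = 2(u − 10) / (5(u - 5)).
So |(u - 7)/(u - 5) − (3/5)| = 2|u − 10| / (5·|u − 5|).
Restrict δ ≤ 5/2. Then |u − 10| < 5/2 gives |u − 5| = |(u − 10) + 5| ≥ 5 − 5/2 = 5/2.
Hence |(u - 7)/(u - 5) − (3/5)| < 2|u − 10|/(5·(5/2)) = (4/25)|u − 10|, which is < ε once |u − 10| < (25/4)ε.
Take δ = min(5/2, (25/4)ε). Then 0 < |u − 10| < δ forces both bounds, so |(u - 7)/(u - 5) − (3/5)| < ε.

δ = min(5/2, (25/4)ε)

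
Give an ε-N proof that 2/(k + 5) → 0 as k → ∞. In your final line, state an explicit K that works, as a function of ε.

Let ε > 0. For k ≥ 1, |2/(k + 5) − 0| = 2/(k + 5) ≤ 2/k.
We need 2/k < ε, i.e. k > 2/ε.
Take K = 2/ε. If k > K then |2/(k + 5)| ≤ 2/k < ε.

K = 2/ε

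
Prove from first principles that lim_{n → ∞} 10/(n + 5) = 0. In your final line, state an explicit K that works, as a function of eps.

K = 10/eps

Let eps > 0 be given. For n ≥ 1, |10/(n + 5) − 0| = 10/(n + 5) ≤ 10/n.
We need 10/n < eps, i.e. n > 10/eps.
Take K = 10/eps. If n > K then |10/(n + 5)| ≤ 10/n < eps.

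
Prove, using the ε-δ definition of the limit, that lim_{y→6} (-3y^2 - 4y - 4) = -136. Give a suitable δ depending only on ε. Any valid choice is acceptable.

Let ε > 0. We want δ > 0 such that 0 < |y − 6| < δ implies |(-3y^2 - 4y - 4) + 136| < ε.
(-3y^2 - 4y - 4) + 136 = -3y^2 - 4y + 132 = (y − 6)(-3y - 22).
So |(-3y^2 - 4y - 4) + 136| = |y − 6|·|-3y - 22|.
Assume first that |y − 6| < 2, so |y| < 8. Then |-3y - 22| ≤ 3·8 + 22 = 46.
Hence |(-3y^2 - 4y - 4) + 136| ≤ 46|y − 6| < ε provided |y − 6| < ε/46.
Take δ = min(2, ε/46). Then 0 < |y − 6| < δ gives both |y − 6| < 2 and |y − 6| < ε/46, so |(-3y^2 - 4y - 4) + 136| < ε.

δ = min(2, ε/46)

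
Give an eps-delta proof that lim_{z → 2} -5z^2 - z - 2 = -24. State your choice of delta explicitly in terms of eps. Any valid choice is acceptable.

delta = min(1, eps/26)

Suppose eps > 0. We want delta > 0 such that 0 < |z − 2| < delta implies |(-5z^2 - z - 2) + 24| < eps.
(-5z^2 - z - 2) + 24 = -5z^2 - z + 22 = (z − 2)(-5z - 11).
So |(-5z^2 - z - 2) + 24| = |z − 2|·|-5z - 11|.
Require delta ≤ 1. Then |z − 2| < 1 gives |z| < 3, and by the triangle inequality |-5z - 11| ≤ 5·3 + 11 = 26.
Hence |(-5z^2 - z - 2) + 24| ≤ 26|z − 2| < eps provided |z − 2| < eps/26.
Take delta = min(1, eps/26). Then 0 < |z − 2| < delta gives both |z − 2| < 1 and |z − 2| < eps/26, so |(-5z^2 - z - 2) + 24| < eps.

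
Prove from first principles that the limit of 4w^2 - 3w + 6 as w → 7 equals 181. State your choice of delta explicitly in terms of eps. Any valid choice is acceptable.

delta = min(2, eps/61)

Fix eps > 0. We want delta > 0 such that 0 < |w − 7| < delta implies |(4w^2 - 3w + 6) − 181| < eps.
(4w^2 - 3w + 6) − 181 = 4w^2 - 3w - 175 = (w − 7)(4w + 25).
So |(4w^2 - 3w + 6) − 181| = |w − 7|·|4w + 25|.
Assume first that |w − 7| < 2, so |w| < 9. Then |4w + 25| ≤ 4·9 + 25 = 61.
Hence |(4w^2 - 3w + 6) − 181| ≤ 61|w − 7| < eps provided |w − 7| < eps/61.
Choosing delta = min(2, eps/61) ensures both conditions, hence |(4w^2 - 3w + 6) − 181| < eps.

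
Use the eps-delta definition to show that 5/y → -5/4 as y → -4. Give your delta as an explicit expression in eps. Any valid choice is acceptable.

delta = min(2, (8/5)eps)

Let eps > 0. We seek delta > 0 such that 0 < |y + 4| < delta implies |5/y + 5/4| < eps.
|5/y + 5/4| = 5·|-4 − y|/(4·|y|) = 5|y + 4|/(4|y|).
Restrict delta ≤ 2. Then |y + 4| < 2 gives |y| > 2, so 4|y| > 8.
Then |5/y + 5/4| < 5|y + 4|/8, which is < eps when |y + 4| < (8/5)eps.
Take delta = min(2, (8/5)eps). Then 0 < |y + 4| < delta gives both |y + 4| < 2 and |y + 4| < (8/5)eps, so |5/y + 5/4| < eps.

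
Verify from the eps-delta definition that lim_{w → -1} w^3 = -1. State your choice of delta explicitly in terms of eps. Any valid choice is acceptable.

Let eps > 0. We seek delta > 0 with 0 < |w + 1| < delta ⇒ |w^3 + 1| < eps.
Factor: w^3 + 1 = (w + 1)(w^2 - w + 1), so |w^3 + 1| = |w + 1|·|w^2 - w + 1|.
Restrict delta ≤ 1. Then |w + 1| < 1 gives |w| < 2, so by the triangle inequality |w^2 - w + 1| ≤ 2^2 + 2 + 1 = 7.
Hence |w^3 + 1| ≤ 7|w + 1|, which is < eps once |w + 1| < eps/7.
Take delta = min(1, eps/7). If 0 < |w + 1| < delta then both bounds hold and |w^3 + 1| ≤ 7|w + 1| < 7·(eps/7) = eps.

delta = min(1, eps/7)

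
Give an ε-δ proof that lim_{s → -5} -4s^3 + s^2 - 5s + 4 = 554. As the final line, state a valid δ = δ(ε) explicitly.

δ = min(1, ε/380)

Fix ε > 0. We want δ > 0 such that 0 < |s + 5| < δ implies |(-4s^3 + s^2 - 5s + 4) − 554| < ε.
(-4s^3 + s^2 - 5s + 4) − 554 = -4s^3 + s^2 - 5s - 550 = (s + 5)(-4s^2 + 21s - 110).
So |(-4s^3 + s^2 - 5s + 4) − 554| = |s + 5|·|-4s^2 + 21s - 110|.
Require δ ≤ 1. Then |s + 5| < 1 gives |s| < 6, and by the triangle inequality |-4s^2 + 21s - 110| ≤ 4·6^2 + 21·6 + 110 = 380.
Hence |(-4s^3 + s^2 - 5s + 4) − 554| ≤ 380|s + 5| < ε provided |s + 5| < ε/380.
Take δ = min(1, ε/380). Then 0 < |s + 5| < δ gives both |s + 5| < 1 and |s + 5| < ε/380, so |(-4s^3 + s^2 - 5s + 4) − 554| < ε.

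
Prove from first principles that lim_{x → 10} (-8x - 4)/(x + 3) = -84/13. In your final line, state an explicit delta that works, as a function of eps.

Fix eps > 0. We want delta > 0 with 0 < |x − 10| < delta ⇒ |(-8x - 4)/(x + 3) + 84/13| < eps.
Combining over a common denominator, (-8x - 4)/(x + 3) + 84/13 = [(-8x - 4)·13 − (-84)·(x + 3)] / [13·(x + 3)] = -20(x − 10) / (13(x + 3)).
So |(-8x - 4)/(x + 3) + 84/13| = 20|x − 10| / (13·|x + 3|).
Restrict delta ≤ 13/2. Then |x − 10| < 13/2 gives |x + 3| = |(x − 10) + 13| ≥ 13 − 13/2 = 13/2.
Hence |(-8x - 4)/(x + 3) + 84/13| < 20|x − 10|/(13·(13/2)) = (40/169)|x − 10|, which is < eps once |x − 10| < (169/40)eps.
Take delta = min(13/2, (169/40)eps). Then 0 < |x − 10| < delta forces both bounds, so |(-8x - 4)/(x + 3) + 84/13| < eps.

delta = min(13/2, (169/40)eps)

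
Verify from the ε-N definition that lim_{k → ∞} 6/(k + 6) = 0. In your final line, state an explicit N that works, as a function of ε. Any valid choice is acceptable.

N = 6/ε

Let ε > 0. For k ≥ 1, |6/(k + 6) − 0| = 6/(k + 6) ≤ 6/k.
We need 6/k < ε, i.e. k > 6/ε.
Take N = 6/ε. If k > N then |6/(k + 6)| ≤ 6/k < ε.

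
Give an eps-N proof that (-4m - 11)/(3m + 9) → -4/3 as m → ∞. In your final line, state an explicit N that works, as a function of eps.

Fix eps > 0. For m ≥ 1, |(-4m - 11)/(3m + 9) + 4/3| = |3|/(3(3m + 9)) = 3/(3(3m + 9)).
Since 3m + 9 ≥ 3m for m ≥ 1, this is ≤ 3/(3·3m) = (1/3)/m.
So |(-4m - 11)/(3m + 9) + 4/3| < eps whenever m > (1/3)/eps.
Take N = (1/3)/eps. If m > N then |(-4m - 11)/(3m + 9) + 4/3| ≤ (1/3)/m < eps.

N = (1/3)/eps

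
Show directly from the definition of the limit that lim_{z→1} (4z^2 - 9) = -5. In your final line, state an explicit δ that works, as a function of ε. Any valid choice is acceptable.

Let ε > 0 be given. We want δ > 0 such that 0 < |z − 1| < δ implies |(4z^2 - 9) + 5| < ε.
(4z^2 - 9) + 5 = 4z^2 - 4 = (z − 1)(4z + 4).
So |(4z^2 - 9) + 5| = |z − 1|·|4z + 4|.
Assume first that |z − 1| < 2, so |z| < 3. Then |4z + 4| ≤ 4·3 + 4 = 16.
Hence |(4z^2 - 9) + 5| ≤ 16|z − 1| < ε provided |z − 1| < ε/16.
Take δ = min(2, ε/16). Then 0 < |z − 1| < δ gives both |z − 1| < 2 and |z − 1| < ε/16, so |(4z^2 - 9) + 5| < ε.

δ = min(2, ε/16)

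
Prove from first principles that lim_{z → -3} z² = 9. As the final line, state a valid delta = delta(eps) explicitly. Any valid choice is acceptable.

delta = min(1, eps/7)

Let eps > 0. We seek delta > 0 with 0 < |z + 3| < delta ⇒ |z² − 9| < eps.
Factor: z² − 9 = (z + 3)(z - 3), so |z² − 9| = |z + 3|·|z - 3|.
Restrict delta ≤ 1. Then |z + 3| < 1 gives |z| < 4, so by the triangle inequality |z - 3| ≤ 4 + 3 = 7.
Hence |z² − 9| ≤ 7|z + 3|, which is < eps once |z + 3| < eps/7.
Take delta = min(1, eps/7). If 0 < |z + 3| < delta then both bounds hold and |z² − 9| ≤ 7|z + 3| < 7·(eps/7) = eps.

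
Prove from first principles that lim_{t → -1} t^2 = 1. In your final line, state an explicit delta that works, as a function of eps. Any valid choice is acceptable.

delta = min(1, eps/3)

Let eps > 0. We seek delta > 0 with 0 < |t + 1| < delta ⇒ |t^2 − 1| < eps.
Factor: t^2 − 1 = (t + 1)(t - 1), so |t^2 − 1| = |t + 1|·|t - 1|.
Restrict delta ≤ 1. Then |t + 1| < 1 gives |t| < 2, so by the triangle inequality |t - 1| ≤ 2 + 1 = 3.
Hence |t^2 − 1| ≤ 3|t + 1|, which is < eps once |t + 1| < eps/3.
Take delta = min(1, eps/3). If 0 < |t + 1| < delta then both bounds hold and |t^2 − 1| ≤ 3|t + 1| < 3·(eps/3) = eps.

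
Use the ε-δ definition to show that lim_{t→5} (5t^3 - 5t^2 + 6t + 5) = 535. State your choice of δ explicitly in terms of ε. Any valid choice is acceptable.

Let ε > 0. We want δ > 0 such that 0 < |t − 5| < δ implies |(5t^3 - 5t^2 + 6t + 5) − 535| < ε.
(5t^3 - 5t^2 + 6t + 5) − 535 = 5t^3 - 5t^2 + 6t - 530 = (t − 5)(5t^2 + 20t + 106).
So |(5t^3 - 5t^2 + 6t + 5) − 535| = |t − 5|·|5t^2 + 20t + 106|.
Require δ ≤ 1. Then |t − 5| < 1 gives |t| < 6, and by the triangle inequality |5t^2 + 20t + 106| ≤ 5·6^2 + 20·6 + 106 = 406.
Hence |(5t^3 - 5t^2 + 6t + 5) − 535| ≤ 406|t − 5| < ε provided |t − 5| < ε/406.
Take δ = min(1, ε/406). Then 0 < |t − 5| < δ gives both |t − 5| < 1 and |t − 5| < ε/406, so |(5t^3 - 5t^2 + 6t + 5) − 535| < ε.

δ = min(1, ε/406)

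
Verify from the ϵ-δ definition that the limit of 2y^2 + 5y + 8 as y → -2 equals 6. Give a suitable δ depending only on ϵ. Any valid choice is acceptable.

δ = min(1, ϵ/7)

Let ϵ > 0 be given. We want δ > 0 such that 0 < |y + 2| < δ implies |(2y^2 + 5y + 8) − 6| < ϵ.
(2y^2 + 5y + 8) − 6 = 2y^2 + 5y + 2 = (y + 2)(2y + 1).
So |(2y^2 + 5y + 8) − 6| = |y + 2|·|2y + 1|.
Require δ ≤ 1. Then |y + 2| < 1 gives |y| < 3, and by the triangle inequality |2y + 1| ≤ 2·3 + 1 = 7.
Hence |(2y^2 + 5y + 8) − 6| ≤ 7|y + 2| < ϵ provided |y + 2| < ϵ/7.
Choosing δ = min(1, ϵ/7) ensures both conditions, hence |(2y^2 + 5y + 8) − 6| < ϵ.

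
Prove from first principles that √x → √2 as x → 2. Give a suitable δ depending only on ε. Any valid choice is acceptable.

δ = min(2, √2·ε)

Suppose ε > 0. We want δ > 0 such that 0 < |x − 2| < δ implies |√x − √2| < ε.
Rationalise: √x − √2 = (x − 2)/(√x + √2), so |√x − √2| = |x − 2|/(√x + √2).
Restrict δ ≤ 2 so that |x − 2| < 2 forces x > 0, and then √x + √2 > √2.
Hence |√x − √2| < |x − 2|/√2, which is < ε once |x − 2| < √2·ε.
Take δ = min(2, √2·ε). If 0 < |x − 2| < δ then x > 0 and |√x − √2| < |x − 2|/√2 < ε.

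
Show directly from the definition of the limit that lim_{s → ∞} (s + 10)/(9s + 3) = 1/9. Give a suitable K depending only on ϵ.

Fix ϵ > 0. We seek K > 0 such that s > K implies |(s + 10)/(9s + 3) − (1/9)| < ϵ.
(s + 10)/(9s + 3) − (1/9) = (9(s + 10) − (9s + 3)) / (9(9s + 3)) = 87/(9(9s + 3)).
For s > 0 we have 9s + 3 > 9s, so |(s + 10)/(9s + 3) − (1/9)| = 87/(9(9s + 3)) < 87/(9·9s) = (29/27)/s.
Thus |(s + 10)/(9s + 3) − (1/9)| < ϵ whenever s > (29/27)/ϵ.
Take K = (29/27)/ϵ. If s > K then |(s + 10)/(9s + 3) − (1/9)| < (29/27)/s < ϵ.

K = (29/27)/ϵ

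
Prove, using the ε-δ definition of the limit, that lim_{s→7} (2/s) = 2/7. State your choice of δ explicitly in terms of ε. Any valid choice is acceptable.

δ = min(7/2, (49/4)ε)

Fix ε > 0. We seek δ > 0 such that 0 < |s − 7| < δ implies |2/s − (2/7)| < ε.
|2/s − (2/7)| = 2·|7 − s|/(7·|s|) = 2|s − 7|/(7|s|).
Require δ ≤ 7/2 so that |s| > 7 − 7/2 = 7/2, hence 7|s| > 49/2.
Then |2/s − (2/7)| < 2|s − 7|/(49/2), which is < ε when |s − 7| < (49/4)ε.
Take δ = min(7/2, (49/4)ε). Then 0 < |s − 7| < δ gives both |s − 7| < 7/2 and |s − 7| < (49/4)ε, so |2/s − (2/7)| < ε.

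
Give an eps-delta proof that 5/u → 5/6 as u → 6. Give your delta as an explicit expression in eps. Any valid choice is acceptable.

Let eps > 0. We seek delta > 0 such that 0 < |u − 6| < delta implies |5/u − (5/6)| < eps.
|5/u − (5/6)| = 5·|6 − u|/(6·|u|) = 5|u − 6|/(6|u|).
Restrict delta ≤ 3. Then |u − 6| < 3 gives |u| > 3, so 6|u| > 18.
Then |5/u − (5/6)| < 5|u − 6|/18, which is < eps when |u − 6| < (18/5)eps.
Take delta = min(3, (18/5)eps). Then 0 < |u − 6| < delta gives both |u − 6| < 3 and |u − 6| < (18/5)eps, so |5/u − (5/6)| < eps.

delta = min(3, (18/5)eps)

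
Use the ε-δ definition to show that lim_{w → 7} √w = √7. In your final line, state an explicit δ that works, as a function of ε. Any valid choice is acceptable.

Suppose ε > 0. We want δ > 0 such that 0 < |w − 7| < δ implies |√w − √7| < ε.
Multiplying by the conjugate, |√w − √7| = |w − 7|/(√w + √7).
Restrict δ ≤ 7 so that |w − 7| < 7 forces w > 0, and then √w + √7 > √7.
Hence |√w − √7| < |w − 7|/√7, which is < ε once |w − 7| < √7·ε.
Take δ = min(7, √7·ε). If 0 < |w − 7| < δ then w > 0 and |√w − √7| < |w − 7|/√7 < ε.

δ = min(7, √7·ε)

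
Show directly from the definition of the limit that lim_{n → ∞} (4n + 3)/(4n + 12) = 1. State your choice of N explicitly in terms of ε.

Suppose ε > 0. For n ≥ 1, |(4n + 3)/(4n + 12) − 1| = |-36|/(4(4n + 12)) = 36/(4(4n + 12)).
Since 4n + 12 ≥ 4n for n ≥ 1, this is ≤ 36/(4·4n) = (9/4)/n.
So |(4n + 3)/(4n + 12) − 1| < ε whenever n > (9/4)/ε.
Take N = (9/4)/ε. If n > N then |(4n + 3)/(4n + 12) − 1| ≤ (9/4)/n < ε.

N = (9/4)/ε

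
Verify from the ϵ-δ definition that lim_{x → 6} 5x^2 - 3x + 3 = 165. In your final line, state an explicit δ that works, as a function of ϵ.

δ = min(1, ϵ/62)

Let ϵ > 0 be given. We want δ > 0 such that 0 < |x − 6| < δ implies |(5x^2 - 3x + 3) − 165| < ϵ.
(5x^2 - 3x + 3) − 165 = 5x^2 - 3x - 162 = (x − 6)(5x + 27).
So |(5x^2 - 3x + 3) − 165| = |x − 6|·|5x + 27|.
Require δ ≤ 1. Then |x − 6| < 1 gives |x| < 7, and by the triangle inequality |5x + 27| ≤ 5·7 + 27 = 62.
Hence |(5x^2 - 3x + 3) − 165| ≤ 62|x − 6| < ϵ provided |x − 6| < ϵ/62.
Choosing δ = min(1, ϵ/62) ensures both conditions, hence |(5x^2 - 3x + 3) − 165| < ϵ.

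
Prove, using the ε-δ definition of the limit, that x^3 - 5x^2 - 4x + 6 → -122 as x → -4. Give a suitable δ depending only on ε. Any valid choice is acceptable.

Suppose ε > 0. We want δ > 0 such that 0 < |x + 4| < δ implies |(x^3 - 5x^2 - 4x + 6) + 122| < ε.
(x^3 - 5x^2 - 4x + 6) + 122 = x^3 - 5x^2 - 4x + 128 = (x + 4)(x^2 - 9x + 32).
So |(x^3 - 5x^2 - 4x + 6) + 122| = |x + 4|·|x^2 - 9x + 32|.
Require δ ≤ 1. Then |x + 4| < 1 gives |x| < 5, and by the triangle inequality |x^2 - 9x + 32| ≤ 5^2 + 9·5 + 32 = 102.
Hence |(x^3 - 5x^2 - 4x + 6) + 122| ≤ 102|x + 4| < ε provided |x + 4| < ε/102.
Take δ = min(1, ε/102). Then 0 < |x + 4| < δ gives both |x + 4| < 1 and |x + 4| < ε/102, so |(x^3 - 5x^2 - 4x + 6) + 122| < ε.

δ = min(1, ε/102)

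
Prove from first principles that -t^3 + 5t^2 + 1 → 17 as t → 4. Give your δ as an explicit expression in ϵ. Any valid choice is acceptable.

δ = min(2, ϵ/46)

Fix ϵ > 0. We want δ > 0 such that 0 < |t − 4| < δ implies |(-t^3 + 5t^2 + 1) − 17| < ϵ.
(-t^3 + 5t^2 + 1) − 17 = -t^3 + 5t^2 - 16 = (t − 4)(-t^2 + t + 4).
So |(-t^3 + 5t^2 + 1) − 17| = |t − 4|·|-t^2 + t + 4|.
Assume first that |t − 4| < 2, so |t| < 6. Then |-t^2 + t + 4| ≤ 6^2 + 6 + 4 = 46.
Hence |(-t^3 + 5t^2 + 1) − 17| ≤ 46|t − 4| < ϵ provided |t − 4| < ϵ/46.
Choosing δ = min(2, ϵ/46) ensures both conditions, hence |(-t^3 + 5t^2 + 1) − 17| < ϵ.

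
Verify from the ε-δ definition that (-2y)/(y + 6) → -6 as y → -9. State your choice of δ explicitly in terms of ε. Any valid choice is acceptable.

δ = min(3/2, (3/8)ε)

Let ε > 0. We want δ > 0 with 0 < |y + 9| < δ ⇒ |(-2y)/(y + 6) + 6| < ε.
Combining over a common denominator, (-2y)/(y + 6) + 6 = [(-2y)·(-3) − 18·(y + 6)] / [(-3)·(y + 6)] = -12(y + 9) / ((-3)(y + 6)).
So |(-2y)/(y + 6) + 6| = 12|y + 9| / (3·|y + 6|).
Restrict δ ≤ 3/2. Then |y + 9| < 3/2 gives |y + 6| = |(y + 9) + (-3)| ≥ 3 − 3/2 = 3/2.
Hence |(-2y)/(y + 6) + 6| < 12|y + 9|/(3·(3/2)) = (8/3)|y + 9|, which is < ε once |y + 9| < (3/8)ε.
Take δ = min(3/2, (3/8)ε). Then 0 < |y + 9| < δ forces both bounds, so |(-2y)/(y + 6) + 6| < ε.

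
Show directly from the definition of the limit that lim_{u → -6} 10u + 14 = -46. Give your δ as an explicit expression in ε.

Let ε > 0. We need δ > 0 so that 0 < |u + 6| < δ implies |(10u + 14) + 46| < ε.
Since (10u + 14) + 46 = 10(u + 6), we have |(10u + 14) + 46| = 10|u + 6|.
So 10|u + 6| < ε exactly when |u + 6| < ε/10.
Choosing δ = ε/10 gives |(10u + 14) + 46| = 10|u + 6| < ε whenever |u + 6| < δ.

δ = ε/10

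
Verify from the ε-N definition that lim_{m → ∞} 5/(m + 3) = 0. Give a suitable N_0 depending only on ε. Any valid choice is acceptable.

N_0 = 5/ε

Fix ε > 0. For m ≥ 1, |5/(m + 3) − 0| = 5/(m + 3) ≤ 5/m.
We need 5/m < ε, i.e. m > 5/ε.
Take N_0 = 5/ε. If m > N_0 then |5/(m + 3)| ≤ 5/m < ε.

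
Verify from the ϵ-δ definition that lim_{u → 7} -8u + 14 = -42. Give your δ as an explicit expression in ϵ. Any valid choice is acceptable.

δ = ϵ/8

Let ϵ > 0. We need δ > 0 so that 0 < |u − 7| < δ implies |(-8u + 14) + 42| < ϵ.
|(-8u + 14) + 42| = |-8u + 56| = 8|u − 7|.
Thus it suffices that |u − 7| < ϵ/8.
Take δ = ϵ/8. If 0 < |u − 7| < δ then |(-8u + 14) + 42| = 8|u − 7| < 8·(ϵ/8) = ϵ.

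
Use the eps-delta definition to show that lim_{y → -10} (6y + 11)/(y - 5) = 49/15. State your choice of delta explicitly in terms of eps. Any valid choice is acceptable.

Fix eps > 0. We want delta > 0 with 0 < |y + 10| < delta ⇒ |(6y + 11)/(y - 5) − (49/15)| < eps.
Combining over a common denominator, (6y + 11)/(y - 5) − (49/15) = [(6y + 11)·(-15) − (-49)·(y - 5)] / [(-15)·(y - 5)] = -41(y + 10) / ((-15)(y - 5)).
So |(6y + 11)/(y - 5) − (49/15)| = 41|y + 10| / (15·|y − 5|).
Restrict delta ≤ 15/2. Then |y + 10| < 15/2 gives |y − 5| = |(y + 10) + (-15)| ≥ 15 − 15/2 = 15/2.
Hence |(6y + 11)/(y - 5) − (49/15)| < 41|y + 10|/(15·(15/2)) = (82/225)|y + 10|, which is < eps once |y + 10| < (225/82)eps.
Take delta = min(15/2, (225/82)eps). Then 0 < |y + 10| < delta forces both bounds, so |(6y + 11)/(y - 5) − (49/15)| < eps.

delta = min(15/2, (225/82)eps)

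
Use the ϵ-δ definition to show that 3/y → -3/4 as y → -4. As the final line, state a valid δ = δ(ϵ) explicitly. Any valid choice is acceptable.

δ = min(2, (8/3)ϵ)

Let ϵ > 0 be given. We seek δ > 0 such that 0 < |y + 4| < δ implies |3/y + 3/4| < ϵ.
|3/y + 3/4| = 3·|-4 − y|/(4·|y|) = 3|y + 4|/(4|y|).
Restrict δ ≤ 2. Then |y + 4| < 2 gives |y| > 2, so 4|y| > 8.
Then |3/y + 3/4| < 3|y + 4|/8, which is < ϵ when |y + 4| < (8/3)ϵ.
Take δ = min(2, (8/3)ϵ). Then 0 < |y + 4| < δ gives both |y + 4| < 2 and |y + 4| < (8/3)ϵ, so |3/y + 3/4| < ϵ.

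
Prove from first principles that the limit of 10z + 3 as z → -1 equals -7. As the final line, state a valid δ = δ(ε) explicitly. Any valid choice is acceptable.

δ = ε/10

Fix ε > 0. We need δ > 0 so that 0 < |z + 1| < δ implies |(10z + 3) + 7| < ε.
|(10z + 3) + 7| = |10z + 10| = 10|z + 1|.
Thus it suffices that |z + 1| < ε/10.
Take δ = ε/10. If 0 < |z + 1| < δ then |(10z + 3) + 7| = 10|z + 1| < 10·(ε/10) = ε.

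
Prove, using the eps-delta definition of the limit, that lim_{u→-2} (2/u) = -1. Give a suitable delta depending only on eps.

delta = min(1, eps)

Fix eps > 0. We seek delta > 0 such that 0 < |u + 2| < delta implies |2/u + 1| < eps.
|2/u + 1| = 2·|-2 − u|/(2·|u|) = 2|u + 2|/(2|u|).
Require delta ≤ 1 so that |u| > 2 − 1 = 1, hence 2|u| > 2.
Then |2/u + 1| < 2|u + 2|/2, which is < eps when |u + 2| < eps.
Take delta = min(1, eps). Then 0 < |u + 2| < delta gives both |u + 2| < 1 and |u + 2| < eps, so |2/u + 1| < eps.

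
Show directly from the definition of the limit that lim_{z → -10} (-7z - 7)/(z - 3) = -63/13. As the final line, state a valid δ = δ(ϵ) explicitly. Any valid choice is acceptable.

δ = min(13/2, (169/56)ϵ)

Fix ϵ > 0. We want δ > 0 with 0 < |z + 10| < δ ⇒ |(-7z - 7)/(z - 3) + 63/13| < ϵ.
Combining over a common denominator, (-7z - 7)/(z - 3) + 63/13 = [(-7z - 7)·(-13) − 63·(z - 3)] / [(-13)·(z - 3)] = 28(z + 10) / ((-13)(z - 3)).
So |(-7z - 7)/(z - 3) + 63/13| = 28|z + 10| / (13·|z − 3|).
Restrict δ ≤ 13/2. Then |z + 10| < 13/2 gives |z − 3| = |(z + 10) + (-13)| ≥ 13 − 13/2 = 13/2.
Hence |(-7z - 7)/(z - 3) + 63/13| < 28|z + 10|/(13·(13/2)) = (56/169)|z + 10|, which is < ϵ once |z + 10| < (169/56)ϵ.
Take δ = min(13/2, (169/56)ϵ). Then 0 < |z + 10| < δ forces both bounds, so |(-7z - 7)/(z - 3) + 63/13| < ϵ.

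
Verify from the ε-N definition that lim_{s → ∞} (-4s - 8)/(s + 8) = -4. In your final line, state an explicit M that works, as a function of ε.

M = 24/ε

Let ε > 0. We seek M > 0 such that s > M implies |(-4s - 8)/(s + 8) + 4| < ε.
(-4s - 8)/(s + 8) + 4 = ((-4s - 8) − (-4)(s + 8)) / ((s + 8)) = 24/((s + 8)).
For s > 0 we have s + 8 > s, so |(-4s - 8)/(s + 8) + 4| = 24/((s + 8)) < 24/(s) = 24/s.
Thus |(-4s - 8)/(s + 8) + 4| < ε whenever s > 24/ε.
Take M = 24/ε. If s > M then |(-4s - 8)/(s + 8) + 4| < 24/s < ε.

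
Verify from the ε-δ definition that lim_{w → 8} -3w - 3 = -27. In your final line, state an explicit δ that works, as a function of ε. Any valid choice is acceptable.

Fix ε > 0. We need δ > 0 so that 0 < |w − 8| < δ implies |(-3w - 3) + 27| < ε.
|(-3w - 3) + 27| = |-3w + 24| = 3|w − 8|.
Thus it suffices that |w − 8| < ε/3.
Choosing δ = ε/3 gives |(-3w - 3) + 27| = 3|w − 8| < ε whenever |w − 8| < δ.

δ = ε/3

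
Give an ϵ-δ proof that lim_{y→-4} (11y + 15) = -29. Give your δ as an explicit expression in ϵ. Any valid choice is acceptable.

δ = ϵ/11

Let ϵ > 0 be given. We need δ > 0 so that 0 < |y + 4| < δ implies |(11y + 15) + 29| < ϵ.
Since (11y + 15) + 29 = 11(y + 4), we have |(11y + 15) + 29| = 11|y + 4|.
So 11|y + 4| < ϵ exactly when |y + 4| < ϵ/11.
Take δ = ϵ/11. If 0 < |y + 4| < δ then |(11y + 15) + 29| = 11|y + 4| < 11·(ϵ/11) = ϵ.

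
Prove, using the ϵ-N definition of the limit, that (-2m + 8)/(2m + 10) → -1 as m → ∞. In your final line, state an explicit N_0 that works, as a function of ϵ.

N_0 = 9/ϵ

Let ϵ > 0 be given. For m ≥ 1, |(-2m + 8)/(2m + 10) + 1| = |36|/(2(2m + 10)) = 36/(2(2m + 10)).
Since 2m + 10 ≥ 2m for m ≥ 1, this is ≤ 36/(2·2m) = 9/m.
So |(-2m + 8)/(2m + 10) + 1| < ϵ whenever m > 9/ϵ.
Take N_0 = 9/ϵ. If m > N_0 then |(-2m + 8)/(2m + 10) + 1| ≤ 9/m < ϵ.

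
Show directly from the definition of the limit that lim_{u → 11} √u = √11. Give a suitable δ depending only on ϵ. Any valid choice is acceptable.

δ = min(11, √11·ϵ)

Fix ϵ > 0. We want δ > 0 such that 0 < |u − 11| < δ implies |√u − √11| < ϵ.
Multiplying by the conjugate, |√u − √11| = |u − 11|/(√u + √11).
Restrict δ ≤ 11 so that |u − 11| < 11 forces u > 0, and then √u + √11 > √11.
Hence |√u − √11| < |u − 11|/√11, which is < ϵ once |u − 11| < √11·ϵ.
Take δ = min(11, √11·ϵ). If 0 < |u − 11| < δ then u > 0 and |√u − √11| < |u − 11|/√11 < ϵ.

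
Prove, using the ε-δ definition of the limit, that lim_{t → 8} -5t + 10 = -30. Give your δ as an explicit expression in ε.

δ = ε/5

Let ε > 0. We need δ > 0 so that 0 < |t − 8| < δ implies |(-5t + 10) + 30| < ε.
|(-5t + 10) + 30| = |-5t + 40| = 5|t − 8|.
Thus it suffices that |t − 8| < ε/5.
Choosing δ = ε/5 gives |(-5t + 10) + 30| = 5|t − 8| < ε whenever |t − 8| < δ.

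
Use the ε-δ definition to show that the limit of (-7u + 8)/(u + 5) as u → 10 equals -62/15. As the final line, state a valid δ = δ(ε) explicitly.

δ = min(15/2, (225/86)ε)

Let ε > 0. We want δ > 0 with 0 < |u − 10| < δ ⇒ |(-7u + 8)/(u + 5) + 62/15| < ε.
Combining over a common denominator, (-7u + 8)/(u + 5) + 62/15 = [(-7u + 8)·15 − (-62)·(u + 5)] / [15·(u + 5)] = -43(u − 10) / (15(u + 5)).
So |(-7u + 8)/(u + 5) + 62/15| = 43|u − 10| / (15·|u + 5|).
Require δ ≤ 15/2, so |u + 5| ≥ |15| − |u − 10| > 15 − 15/2 = 15/2.
Hence |(-7u + 8)/(u + 5) + 62/15| < 43|u − 10|/(15·(15/2)) = (86/225)|u − 10|, which is < ε once |u − 10| < (225/86)ε.
Take δ = min(15/2, (225/86)ε). Then 0 < |u − 10| < δ forces both bounds, so |(-7u + 8)/(u + 5) + 62/15| < ε.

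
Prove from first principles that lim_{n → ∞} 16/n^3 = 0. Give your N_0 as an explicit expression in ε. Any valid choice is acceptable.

N_0 = (16/ε)^{1/3}

Let ε > 0 be given. For n ≥ 1, |16/n^3 − 0| = 16/n^3.
16/n^3 < ε ⇔ n^3 > 16/ε ⇔ n > (16/ε)^{1/3}.
Take N_0 = (16/ε)^{1/3}. Then n > N_0 implies 16/n^3 < ε.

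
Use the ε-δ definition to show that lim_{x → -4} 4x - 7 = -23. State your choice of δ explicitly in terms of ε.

δ = ε/4

Fix ε > 0. We need δ > 0 so that 0 < |x + 4| < δ implies |(4x - 7) + 23| < ε.
Since (4x - 7) + 23 = 4(x + 4), we have |(4x - 7) + 23| = 4|x + 4|.
So 4|x + 4| < ε exactly when |x + 4| < ε/4.
Take δ = ε/4. If 0 < |x + 4| < δ then |(4x - 7) + 23| = 4|x + 4| < 4·(ε/4) = ε.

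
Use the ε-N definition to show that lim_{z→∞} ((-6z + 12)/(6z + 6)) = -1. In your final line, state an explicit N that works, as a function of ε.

Let ε > 0. We seek N > 0 such that z > N implies |(-6z + 12)/(6z + 6) + 1| < ε.
(-6z + 12)/(6z + 6) + 1 = (6(-6z + 12) − (-6)(6z + 6)) / (6(6z + 6)) = 108/(6(6z + 6)).
For z > 0 we have 6z + 6 > 6z, so |(-6z + 12)/(6z + 6) + 1| = 108/(6(6z + 6)) < 108/(6·6z) = 3/z.
Thus |(-6z + 12)/(6z + 6) + 1| < ε whenever z > 3/ε.
Take N = 3/ε. If z > N then |(-6z + 12)/(6z + 6) + 1| < 3/z < ε.

N = 3/ε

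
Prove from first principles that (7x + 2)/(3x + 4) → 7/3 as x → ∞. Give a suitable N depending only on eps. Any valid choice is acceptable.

N = (22/9)/eps

Let eps > 0. We seek N > 0 such that x > N implies |(7x + 2)/(3x + 4) − (7/3)| < eps.
(7x + 2)/(3x + 4) − (7/3) = (3(7x + 2) − 7(3x + 4)) / (3(3x + 4)) = -22/(3(3x + 4)).
For x > 0 we have 3x + 4 > 3x, so |(7x + 2)/(3x + 4) − (7/3)| = 22/(3(3x + 4)) < 22/(3·3x) = (22/9)/x.
Thus |(7x + 2)/(3x + 4) − (7/3)| < eps whenever x > (22/9)/eps.
Take N = (22/9)/eps. If x > N then |(7x + 2)/(3x + 4) − (7/3)| < (22/9)/x < eps.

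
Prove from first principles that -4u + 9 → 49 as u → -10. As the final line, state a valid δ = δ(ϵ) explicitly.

δ = ϵ/4

Suppose ϵ > 0. We need δ > 0 so that 0 < |u + 10| < δ implies |(-4u + 9) − 49| < ϵ.
Since (-4u + 9) − 49 = -4(u + 10), we have |(-4u + 9) − 49| = 4|u + 10|.
Thus it suffices that |u + 10| < ϵ/4.
Choosing δ = ϵ/4 gives |(-4u + 9) − 49| = 4|u + 10| < ϵ whenever |u + 10| < δ.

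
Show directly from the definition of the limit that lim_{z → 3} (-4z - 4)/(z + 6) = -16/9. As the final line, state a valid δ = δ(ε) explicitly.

δ = min(9/2, (81/40)ε)

Let ε > 0 be given. We want δ > 0 with 0 < |z − 3| < δ ⇒ |(-4z - 4)/(z + 6) + 16/9| < ε.
Combining over a common denominator, (-4z - 4)/(z + 6) + 16/9 = [(-4z - 4)·9 − (-16)·(z + 6)] / [9·(z + 6)] = -20(z − 3) / (9(z + 6)).
So |(-4z - 4)/(z + 6) + 16/9| = 20|z − 3| / (9·|z + 6|).
Require δ ≤ 9/2, so |z + 6| ≥ |9| − |z − 3| > 9 − 9/2 = 9/2.
Hence |(-4z - 4)/(z + 6) + 16/9| < 20|z − 3|/(9·(9/2)) = (40/81)|z − 3|, which is < ε once |z − 3| < (81/40)ε.
Take δ = min(9/2, (81/40)ε). Then 0 < |z − 3| < δ forces both bounds, so |(-4z - 4)/(z + 6) + 16/9| < ε.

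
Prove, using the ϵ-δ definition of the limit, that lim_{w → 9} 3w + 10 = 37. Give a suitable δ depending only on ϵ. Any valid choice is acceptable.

δ = ϵ/3

Let ϵ > 0. We need δ > 0 so that 0 < |w − 9| < δ implies |(3w + 10) − 37| < ϵ.
|(3w + 10) − 37| = |3w - 27| = 3|w − 9|.
Thus it suffices that |w − 9| < ϵ/3.
Choosing δ = ϵ/3 gives |(3w + 10) − 37| = 3|w − 9| < ϵ whenever |w − 9| < δ.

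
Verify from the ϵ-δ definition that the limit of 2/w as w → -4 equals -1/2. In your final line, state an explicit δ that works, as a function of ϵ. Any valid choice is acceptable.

Fix ϵ > 0. We seek δ > 0 such that 0 < |w + 4| < δ implies |2/w + 1/2| < ϵ.
|2/w + 1/2| = 2·|-4 − w|/(4·|w|) = 2|w + 4|/(4|w|).
Require δ ≤ 2 so that |w| > 4 − 2 = 2, hence 4|w| > 8.
Then |2/w + 1/2| < 2|w + 4|/8, which is < ϵ when |w + 4| < 4ϵ.
Take δ = min(2, 4ϵ). Then 0 < |w + 4| < δ gives both |w + 4| < 2 and |w + 4| < 4ϵ, so |2/w + 1/2| < ϵ.

δ = min(2, 4ϵ)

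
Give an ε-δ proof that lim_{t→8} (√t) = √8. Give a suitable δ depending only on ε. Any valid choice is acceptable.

Let ε > 0 be given. We want δ > 0 such that 0 < |t − 8| < δ implies |√t − √8| < ε.
Multiplying by the conjugate, |√t − √8| = |t − 8|/(√t + √8).
Restrict δ ≤ 8 so that |t − 8| < 8 forces t > 0, and then √t + √8 > √8.
Hence |√t − √8| < |t − 8|/√8, which is < ε once |t − 8| < √8·ε.
Take δ = min(8, √8·ε). If 0 < |t − 8| < δ then t > 0 and |√t − √8| < |t − 8|/√8 < ε.

δ = min(8, √8·ε)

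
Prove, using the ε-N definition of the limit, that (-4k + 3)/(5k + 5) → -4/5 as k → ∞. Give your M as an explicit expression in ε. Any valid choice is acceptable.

M = (7/5)/ε

Let ε > 0 be given. For k ≥ 1, |(-4k + 3)/(5k + 5) + 4/5| = |35|/(5(5k + 5)) = 35/(5(5k + 5)).
Since 5k + 5 ≥ 5k for k ≥ 1, this is ≤ 35/(5·5k) = (7/5)/k.
So |(-4k + 3)/(5k + 5) + 4/5| < ε whenever k > (7/5)/ε.
Take M = (7/5)/ε. If k > M then |(-4k + 3)/(5k + 5) + 4/5| ≤ (7/5)/k < ε.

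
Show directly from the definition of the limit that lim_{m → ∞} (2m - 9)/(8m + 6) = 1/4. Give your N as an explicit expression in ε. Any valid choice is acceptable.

N = (21/16)/ε

Suppose ε > 0. For m ≥ 1, |(2m - 9)/(8m + 6) − (1/4)| = |-84|/(8(8m + 6)) = 84/(8(8m + 6)).
Since 8m + 6 ≥ 8m for m ≥ 1, this is ≤ 84/(8·8m) = (21/16)/m.
So |(2m - 9)/(8m + 6) − (1/4)| < ε whenever m > (21/16)/ε.
Take N = (21/16)/ε. If m > N then |(2m - 9)/(8m + 6) − (1/4)| ≤ (21/16)/m < ε.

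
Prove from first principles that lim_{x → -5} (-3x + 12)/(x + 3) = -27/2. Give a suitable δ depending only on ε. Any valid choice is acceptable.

δ = min(1, (2/21)ε)

Suppose ε > 0. We want δ > 0 with 0 < |x + 5| < δ ⇒ |(-3x + 12)/(x + 3) + 27/2| < ε.
Combining over a common denominator, (-3x + 12)/(x + 3) + 27/2 = [(-3x + 12)·(-2) − 27·(x + 3)] / [(-2)·(x + 3)] = -21(x + 5) / ((-2)(x + 3)).
So |(-3x + 12)/(x + 3) + 27/2| = 21|x + 5| / (2·|x + 3|).
Require δ ≤ 1, so |x + 3| ≥ |-2| − |x + 5| > 2 − 1 = 1.
Hence |(-3x + 12)/(x + 3) + 27/2| < 21|x + 5|/(2·1) = (21/2)|x + 5|, which is < ε once |x + 5| < (2/21)ε.
Take δ = min(1, (2/21)ε). Then 0 < |x + 5| < δ forces both bounds, so |(-3x + 12)/(x + 3) + 27/2| < ε.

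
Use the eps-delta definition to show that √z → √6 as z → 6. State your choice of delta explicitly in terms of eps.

Let eps > 0 be given. We want delta > 0 such that 0 < |z − 6| < delta implies |√z − √6| < eps.
Rationalise: √z − √6 = (z − 6)/(√z + √6), so |√z − √6| = |z − 6|/(√z + √6).
Restrict delta ≤ 6 so that |z − 6| < 6 forces z > 0, and then √z + √6 > √6.
Hence |√z − √6| < |z − 6|/√6, which is < eps once |z − 6| < √6·eps.
Take delta = min(6, √6·eps). If 0 < |z − 6| < delta then z > 0 and |√z − √6| < |z − 6|/√6 < eps.

delta = min(6, √6·eps)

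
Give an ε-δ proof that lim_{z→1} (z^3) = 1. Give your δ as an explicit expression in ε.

δ = min(2, ε/13)

Fix ε > 0. We seek δ > 0 with 0 < |z − 1| < δ ⇒ |z^3 − 1| < ε.
Factor: z^3 − 1 = (z − 1)(z^2 + z + 1), so |z^3 − 1| = |z − 1|·|z^2 + z + 1|.
Restrict δ ≤ 2. Then |z − 1| < 2 gives |z| < 3, so by the triangle inequality |z^2 + z + 1| ≤ 3^2 + 3 + 1 = 13.
Hence |z^3 − 1| ≤ 13|z − 1|, which is < ε once |z − 1| < ε/13.
Take δ = min(2, ε/13). If 0 < |z − 1| < δ then both bounds hold and |z^3 − 1| ≤ 13|z − 1| < 13·(ε/13) = ε.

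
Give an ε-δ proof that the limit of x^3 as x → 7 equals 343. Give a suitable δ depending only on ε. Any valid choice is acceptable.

δ = min(1, ε/169)

Let ε > 0 be given. We seek δ > 0 with 0 < |x − 7| < δ ⇒ |x^3 − 343| < ε.
Factor: x^3 − 343 = (x − 7)(x^2 + 7x + 49), so |x^3 − 343| = |x − 7|·|x^2 + 7x + 49|.
Restrict δ ≤ 1. Then |x − 7| < 1 gives |x| < 8, so by the triangle inequality |x^2 + 7x + 49| ≤ 8^2 + 7·8 + 49 = 169.
Hence |x^3 − 343| ≤ 169|x − 7|, which is < ε once |x − 7| < ε/169.
Take δ = min(1, ε/169). If 0 < |x − 7| < δ then both bounds hold and |x^3 − 343| ≤ 169|x − 7| < 169·(ε/169) = ε.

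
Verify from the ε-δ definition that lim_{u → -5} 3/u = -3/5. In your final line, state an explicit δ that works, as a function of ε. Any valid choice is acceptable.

δ = min(5/2, (25/6)ε)

Let ε > 0. We seek δ > 0 such that 0 < |u + 5| < δ implies |3/u + 3/5| < ε.
|3/u + 3/5| = 3·|-5 − u|/(5·|u|) = 3|u + 5|/(5|u|).
Restrict δ ≤ 5/2. Then |u + 5| < 5/2 gives |u| > 5/2, so 5|u| > 25/2.
Then |3/u + 3/5| < 3|u + 5|/(25/2), which is < ε when |u + 5| < (25/6)ε.
Take δ = min(5/2, (25/6)ε). Then 0 < |u + 5| < δ gives both |u + 5| < 5/2 and |u + 5| < (25/6)ε, so |3/u + 3/5| < ε.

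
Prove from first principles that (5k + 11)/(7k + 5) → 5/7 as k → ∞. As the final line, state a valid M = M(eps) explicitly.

M = (52/49)/eps

Fix eps > 0. For k ≥ 1, |(5k + 11)/(7k + 5) − (5/7)| = |52|/(7(7k + 5)) = 52/(7(7k + 5)).
Since 7k + 5 ≥ 7k for k ≥ 1, this is ≤ 52/(7·7k) = (52/49)/k.
So |(5k + 11)/(7k + 5) − (5/7)| < eps whenever k > (52/49)/eps.
Take M = (52/49)/eps. If k > M then |(5k + 11)/(7k + 5) − (5/7)| ≤ (52/49)/k < eps.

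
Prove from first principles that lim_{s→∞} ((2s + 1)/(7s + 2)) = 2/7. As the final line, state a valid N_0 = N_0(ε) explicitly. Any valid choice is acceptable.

N_0 = (3/49)/ε

Fix ε > 0. We seek N_0 > 0 such that s > N_0 implies |(2s + 1)/(7s + 2) − (2/7)| < ε.
(2s + 1)/(7s + 2) − (2/7) = (7(2s + 1) − 2(7s + 2)) / (7(7s + 2)) = 3/(7(7s + 2)).
For s > 0 we have 7s + 2 > 7s, so |(2s + 1)/(7s + 2) − (2/7)| = 3/(7(7s + 2)) < 3/(7·7s) = (3/49)/s.
Thus |(2s + 1)/(7s + 2) − (2/7)| < ε whenever s > (3/49)/ε.
Take N_0 = (3/49)/ε. If s > N_0 then |(2s + 1)/(7s + 2) − (2/7)| < (3/49)/s < ε.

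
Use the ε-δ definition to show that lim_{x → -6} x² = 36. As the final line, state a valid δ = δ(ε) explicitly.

Let ε > 0 be given. We seek δ > 0 with 0 < |x + 6| < δ ⇒ |x² − 36| < ε.
Factor: x² − 36 = (x + 6)(x - 6), so |x² − 36| = |x + 6|·|x - 6|.
Impose δ ≤ 1 so that |x| < 7; then |x - 6| ≤ 13.
Hence |x² − 36| ≤ 13|x + 6|, which is < ε once |x + 6| < ε/13.
Take δ = min(1, ε/13). If 0 < |x + 6| < δ then both bounds hold and |x² − 36| ≤ 13|x + 6| < 13·(ε/13) = ε.

δ = min(1, ε/13)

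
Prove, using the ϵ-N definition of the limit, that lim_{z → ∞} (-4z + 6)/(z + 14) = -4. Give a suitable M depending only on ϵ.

Fix ϵ > 0. We seek M > 0 such that z > M implies |(-4z + 6)/(z + 14) + 4| < ϵ.
(-4z + 6)/(z + 14) + 4 = ((-4z + 6) − (-4)(z + 14)) / ((z + 14)) = 62/((z + 14)).
For z > 0 we have z + 14 > z, so |(-4z + 6)/(z + 14) + 4| = 62/((z + 14)) < 62/(z) = 62/z.
Thus |(-4z + 6)/(z + 14) + 4| < ϵ whenever z > 62/ϵ.
Take M = 62/ϵ. If z > M then |(-4z + 6)/(z + 14) + 4| < 62/z < ϵ.

M = 62/ϵ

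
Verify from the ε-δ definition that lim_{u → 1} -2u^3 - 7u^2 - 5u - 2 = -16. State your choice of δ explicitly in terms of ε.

δ = min(2, ε/59)

Suppose ε > 0. We want δ > 0 such that 0 < |u − 1| < δ implies |(-2u^3 - 7u^2 - 5u - 2) + 16| < ε.
(-2u^3 - 7u^2 - 5u - 2) + 16 = -2u^3 - 7u^2 - 5u + 14 = (u − 1)(-2u^2 - 9u - 14).
So |(-2u^3 - 7u^2 - 5u - 2) + 16| = |u − 1|·|-2u^2 - 9u - 14|.
Require δ ≤ 2. Then |u − 1| < 2 gives |u| < 3, and by the triangle inequality |-2u^2 - 9u - 14| ≤ 2·3^2 + 9·3 + 14 = 59.
Hence |(-2u^3 - 7u^2 - 5u - 2) + 16| ≤ 59|u − 1| < ε provided |u − 1| < ε/59.
Choosing δ = min(2, ε/59) ensures both conditions, hence |(-2u^3 - 7u^2 - 5u - 2) + 16| < ε.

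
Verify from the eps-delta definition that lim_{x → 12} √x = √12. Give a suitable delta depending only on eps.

Let eps > 0. We want delta > 0 such that 0 < |x − 12| < delta implies |√x − √12| < eps.
Multiplying by the conjugate, |√x − √12| = |x − 12|/(√x + √12).
Restrict delta ≤ 12 so that |x − 12| < 12 forces x > 0, and then √x + √12 > √12.
Hence |√x − √12| < |x − 12|/√12, which is < eps once |x − 12| < √12·eps.
Take delta = min(12, √12·eps). If 0 < |x − 12| < delta then x > 0 and |√x − √12| < |x − 12|/√12 < eps.

delta = min(12, √12·eps)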